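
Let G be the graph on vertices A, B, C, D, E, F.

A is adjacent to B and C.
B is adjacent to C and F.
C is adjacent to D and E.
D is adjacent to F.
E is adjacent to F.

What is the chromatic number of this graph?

3

A, B, C are pairwise adjacent, so at least 3 colors are needed.
One proper 3-coloring: A=3, B=2, C=1, D=2, E=2, F=1. Every edge joins two different colors.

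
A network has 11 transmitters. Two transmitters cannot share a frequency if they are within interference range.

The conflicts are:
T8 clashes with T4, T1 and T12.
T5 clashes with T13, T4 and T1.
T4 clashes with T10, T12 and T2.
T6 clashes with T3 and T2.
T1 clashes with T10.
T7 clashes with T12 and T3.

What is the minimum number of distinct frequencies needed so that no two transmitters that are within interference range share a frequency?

T8, T4, T12 are mutually in conflict, so at least 3 frequencies are needed.
A valid assignment using 3 frequencies: T8=2, T5=2, T13=1, T4=1, T6=1, T1=1, T7=1, T10=2, T12=3, T3=2, T2=2. Every pair that conflicts lands in different frequencies.

3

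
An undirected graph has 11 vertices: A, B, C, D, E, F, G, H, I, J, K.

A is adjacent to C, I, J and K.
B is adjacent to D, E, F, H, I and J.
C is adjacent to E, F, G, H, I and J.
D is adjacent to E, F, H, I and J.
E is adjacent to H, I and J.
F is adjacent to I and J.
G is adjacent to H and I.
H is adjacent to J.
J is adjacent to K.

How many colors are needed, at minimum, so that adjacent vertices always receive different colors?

B, D, E, H, J form a clique, so at least 5 colors are needed.
5 colors suffice: color red → {I, J}; color blue → {C, D, K}; color green → {A, E, F, G}; color yellow → {B}; color purple → {H}. Every edge joins two different colors.

5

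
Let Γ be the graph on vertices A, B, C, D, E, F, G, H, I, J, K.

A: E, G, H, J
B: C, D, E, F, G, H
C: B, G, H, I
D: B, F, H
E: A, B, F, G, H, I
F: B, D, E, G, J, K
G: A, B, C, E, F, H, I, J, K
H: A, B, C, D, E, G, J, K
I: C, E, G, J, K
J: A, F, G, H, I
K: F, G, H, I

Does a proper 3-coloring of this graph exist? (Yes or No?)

No

B, E, F, G are pairwise adjacent (a clique of size 4), so at least 4 colors are needed.
So 3 colors are not enough.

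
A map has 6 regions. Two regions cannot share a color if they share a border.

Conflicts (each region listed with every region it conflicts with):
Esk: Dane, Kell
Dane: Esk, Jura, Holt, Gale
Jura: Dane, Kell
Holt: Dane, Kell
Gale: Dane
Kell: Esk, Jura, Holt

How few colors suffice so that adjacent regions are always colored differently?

2

Esk and Dane conflict, so at least 2 colors are needed.
One proper 2-coloring: Esk=2, Dane=1, Jura=2, Holt=2, Gale=2, Kell=1. Each listed conflict is separated.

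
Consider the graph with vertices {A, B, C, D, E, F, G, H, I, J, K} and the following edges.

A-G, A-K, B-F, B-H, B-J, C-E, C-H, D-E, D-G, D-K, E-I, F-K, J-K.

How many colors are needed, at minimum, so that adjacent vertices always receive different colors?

3

The cycle B-F-K-D-E-C-H-B has odd length 7, so it cannot be 2-colored; at least 3 colors are needed.
A valid assignment using 3 colors: A=blue, B=red, C=blue, D=blue, E=red, F=blue, G=red, H=green, I=blue, J=blue, K=red. Each edge has distinct colors on its endpoints.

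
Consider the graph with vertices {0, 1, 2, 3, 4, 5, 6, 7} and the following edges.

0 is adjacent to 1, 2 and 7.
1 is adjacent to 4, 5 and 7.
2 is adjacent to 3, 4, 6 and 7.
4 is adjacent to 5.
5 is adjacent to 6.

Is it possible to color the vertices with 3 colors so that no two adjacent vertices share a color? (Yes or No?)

The chromatic number is 3. 0, 2, 7 are pairwise adjacent, so at least 3 colors are needed.
3 colors suffice: color a → {1, 2}; color b → {3, 5, 7}; color c → {0, 4, 6}.
That is already a proper 3-coloring.

Yes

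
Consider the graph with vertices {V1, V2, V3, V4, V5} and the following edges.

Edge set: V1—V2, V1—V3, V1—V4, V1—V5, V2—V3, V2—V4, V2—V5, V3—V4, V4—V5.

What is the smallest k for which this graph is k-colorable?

V1, V2, V3, V4 form a clique, so at least 4 colors are needed.
One proper 4-coloring: V1=3, V2=2, V3=4, V4=1, V5=4. Every edge joins two different colors.

4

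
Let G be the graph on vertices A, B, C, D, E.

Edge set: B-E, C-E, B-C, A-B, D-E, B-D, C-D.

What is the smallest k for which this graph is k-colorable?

B, C, D, E form a clique, so at least 4 colors are needed.
4 colors suffice: color 1 → {B}; color 2 → {A, E}; color 3 → {C}; color 4 → {D}. Each edge has distinct colors on its endpoints.

4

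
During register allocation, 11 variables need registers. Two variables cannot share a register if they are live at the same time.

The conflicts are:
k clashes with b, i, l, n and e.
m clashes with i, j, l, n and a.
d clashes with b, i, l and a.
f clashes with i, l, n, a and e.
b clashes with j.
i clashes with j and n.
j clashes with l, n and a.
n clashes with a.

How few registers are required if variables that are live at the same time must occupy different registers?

m, i, j, n all conflict with each other, so at least 4 registers are needed.
Using 4 registers: k=2, m=4, d=2, f=2, b=1, i=3, j=2, l=1, n=1, a=3, e=1. Each listed conflict is separated.

4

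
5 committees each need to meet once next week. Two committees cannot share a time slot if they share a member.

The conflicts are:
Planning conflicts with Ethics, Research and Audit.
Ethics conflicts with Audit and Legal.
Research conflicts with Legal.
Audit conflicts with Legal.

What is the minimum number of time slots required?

3

Ethics, Audit, Legal are mutually in conflict, so at least 3 time slots are needed.
3 time slots suffice: time slot 1 → {Planning, Legal}; time slot 2 → {Research, Audit}; time slot 3 → {Ethics}. Each listed conflict is separated.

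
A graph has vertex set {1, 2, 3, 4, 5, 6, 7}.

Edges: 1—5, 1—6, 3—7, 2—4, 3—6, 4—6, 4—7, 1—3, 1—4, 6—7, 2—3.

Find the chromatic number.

1, 3, 6 form a triangle, so at least 3 colors are needed.
A valid assignment using 3 colors: 1=green, 2=blue, 3=red, 4=red, 5=red, 6=blue, 7=green. No two adjacent vertices share a color.

3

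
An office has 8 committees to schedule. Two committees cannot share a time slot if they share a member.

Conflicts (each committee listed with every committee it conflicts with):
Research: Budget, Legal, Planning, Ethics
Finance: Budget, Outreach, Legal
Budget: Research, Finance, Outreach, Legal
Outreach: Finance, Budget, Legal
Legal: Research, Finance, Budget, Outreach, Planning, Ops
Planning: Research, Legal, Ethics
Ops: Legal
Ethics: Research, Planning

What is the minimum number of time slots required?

Finance, Budget, Outreach, Legal all conflict with each other, so at least 4 time slots are needed.
4 time slots suffice: time slot 1 → {Legal, Ethics}; time slot 2 → {Research, Outreach, Ops}; time slot 3 → {Budget, Planning}; time slot 4 → {Finance}. No two conflicting committees share a time slot.

4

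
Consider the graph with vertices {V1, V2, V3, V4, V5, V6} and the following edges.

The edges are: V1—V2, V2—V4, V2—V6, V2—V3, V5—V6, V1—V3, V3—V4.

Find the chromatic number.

3

V1, V2, V3 are mutually adjacent, so at least 3 colors are needed.
One proper 3-coloring: V1=3, V2=1, V3=2, V4=3, V5=1, V6=2. No two adjacent vertices share a color.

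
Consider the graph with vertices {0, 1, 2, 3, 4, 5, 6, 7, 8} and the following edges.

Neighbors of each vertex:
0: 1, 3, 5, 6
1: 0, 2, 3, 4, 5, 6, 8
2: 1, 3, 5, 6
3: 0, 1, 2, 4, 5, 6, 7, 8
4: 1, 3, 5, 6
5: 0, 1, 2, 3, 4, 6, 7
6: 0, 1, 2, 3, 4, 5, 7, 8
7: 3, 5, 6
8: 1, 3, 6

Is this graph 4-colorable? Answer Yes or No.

No

1, 3, 4, 5, 6 form a clique, so at least 5 colors are needed.
So 4 colors are not enough.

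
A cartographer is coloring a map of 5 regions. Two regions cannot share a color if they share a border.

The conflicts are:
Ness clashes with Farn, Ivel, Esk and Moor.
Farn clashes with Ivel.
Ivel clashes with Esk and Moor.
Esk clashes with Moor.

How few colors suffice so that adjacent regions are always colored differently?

Ness, Ivel, Esk, Moor pairwise conflict, so at least 4 colors are needed.
4 colors suffice: color 1 → {Ivel}; color 2 → {Ness}; color 3 → {Farn, Moor}; color 4 → {Esk}. Every pair that conflicts lands in different colors.

4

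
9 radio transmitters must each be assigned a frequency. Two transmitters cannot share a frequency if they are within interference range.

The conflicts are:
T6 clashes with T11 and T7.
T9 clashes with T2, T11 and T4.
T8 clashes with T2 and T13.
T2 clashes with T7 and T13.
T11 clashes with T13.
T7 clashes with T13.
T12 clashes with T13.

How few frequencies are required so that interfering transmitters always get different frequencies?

3

T8, T2, T13 pairwise conflict, so at least 3 frequencies are needed.
3 frequencies suffice: frequency 1 → {T6, T9, T13}; frequency 2 → {T2, T11, T12, T4}; frequency 3 → {T8, T7}. Each listed conflict is separated.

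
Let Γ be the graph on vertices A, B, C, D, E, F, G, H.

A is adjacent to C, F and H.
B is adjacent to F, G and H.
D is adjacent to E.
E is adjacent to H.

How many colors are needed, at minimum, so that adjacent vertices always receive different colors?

B and H are adjacent, so at least 2 colors are needed.
2 colors suffice: color 1 → {A, B, E}; color 2 → {C, D, F, G, H}. Every edge joins two different colors.

2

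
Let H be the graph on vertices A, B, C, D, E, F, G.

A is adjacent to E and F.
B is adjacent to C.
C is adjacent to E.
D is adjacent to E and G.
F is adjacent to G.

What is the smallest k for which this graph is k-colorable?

The cycle F-A-E-D-G-F has odd length 5, so it cannot be 2-colored; at least 3 colors are needed.
One proper 3-coloring: A=2, B=1, C=2, D=2, E=1, F=3, G=1. No two adjacent vertices share a color.

3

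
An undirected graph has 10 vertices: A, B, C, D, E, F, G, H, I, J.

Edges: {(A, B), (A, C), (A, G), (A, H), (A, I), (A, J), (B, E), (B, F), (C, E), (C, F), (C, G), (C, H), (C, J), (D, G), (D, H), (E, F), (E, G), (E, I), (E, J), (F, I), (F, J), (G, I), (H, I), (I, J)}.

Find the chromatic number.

C, E, F, J are pairwise adjacent (a clique of size 4), so at least 4 colors are needed.
A valid assignment using 4 colors: A=1, B=2, C=2, D=1, E=1, F=4, G=3, H=3, I=2, J=3. Each edge has distinct colors on its endpoints.

4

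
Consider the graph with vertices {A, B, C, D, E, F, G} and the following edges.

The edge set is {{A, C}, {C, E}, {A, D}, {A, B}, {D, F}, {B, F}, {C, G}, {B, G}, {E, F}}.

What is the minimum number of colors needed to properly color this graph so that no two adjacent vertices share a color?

3

The cycle F-D-A-C-E-F has odd length 5, so it cannot be 2-colored; at least 3 colors are needed.
3 colors suffice: color red → {A, F, G}; color blue → {B, C, D}; color green → {E}. Each edge has distinct colors on its endpoints.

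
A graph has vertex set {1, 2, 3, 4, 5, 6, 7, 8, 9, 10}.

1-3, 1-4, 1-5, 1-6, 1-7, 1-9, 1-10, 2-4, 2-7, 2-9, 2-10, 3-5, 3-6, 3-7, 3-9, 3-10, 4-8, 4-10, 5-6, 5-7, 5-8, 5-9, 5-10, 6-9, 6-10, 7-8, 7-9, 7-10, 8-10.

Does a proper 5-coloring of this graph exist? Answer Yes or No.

The chromatic number is 5. 1, 3, 5, 7, 10 are mutually adjacent (a clique of size 5), so at least 5 colors are needed.
5 colors suffice: 1=green, 2=green, 3=purple, 4=blue, 5=yellow, 6=blue, 7=blue, 8=green, 9=red, 10=red.
That is already a proper 5-coloring.

Yes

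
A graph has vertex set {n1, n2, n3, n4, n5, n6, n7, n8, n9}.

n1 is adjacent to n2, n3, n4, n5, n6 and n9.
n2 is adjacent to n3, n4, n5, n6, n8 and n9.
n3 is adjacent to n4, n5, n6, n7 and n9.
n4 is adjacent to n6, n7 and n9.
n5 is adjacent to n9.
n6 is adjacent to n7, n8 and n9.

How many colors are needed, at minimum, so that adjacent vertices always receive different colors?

6

n1, n2, n3, n4, n6, n9 form a clique, so at least 6 colors are needed.
6 colors suffice: n1=6, n2=1, n3=2, n4=5, n5=3, n6=3, n7=1, n8=2, n9=4. No two adjacent vertices share a color.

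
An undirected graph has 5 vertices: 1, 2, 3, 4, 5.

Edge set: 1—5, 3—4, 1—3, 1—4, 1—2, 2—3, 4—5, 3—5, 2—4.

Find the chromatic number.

1, 2, 3, 4 are pairwise adjacent (a clique of size 4), so at least 4 colors are needed.
A valid assignment using 4 colors: 1=green, 2=yellow, 3=red, 4=blue, 5=yellow. Each edge has distinct colors on its endpoints.

4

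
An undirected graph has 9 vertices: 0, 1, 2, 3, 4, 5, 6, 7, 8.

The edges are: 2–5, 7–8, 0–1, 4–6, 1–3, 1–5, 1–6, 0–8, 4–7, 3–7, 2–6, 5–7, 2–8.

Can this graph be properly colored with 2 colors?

No

The cycle 3-7-4-6-1-3 has odd length 5, so it cannot be 2-colored; at least 3 colors are needed.
So 2 colors are not enough.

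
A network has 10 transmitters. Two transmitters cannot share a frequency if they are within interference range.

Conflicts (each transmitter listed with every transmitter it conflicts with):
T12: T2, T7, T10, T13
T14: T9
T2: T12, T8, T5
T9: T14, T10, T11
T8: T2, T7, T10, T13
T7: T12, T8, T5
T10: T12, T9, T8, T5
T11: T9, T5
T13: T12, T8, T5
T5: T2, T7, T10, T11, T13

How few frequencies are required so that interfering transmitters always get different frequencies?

T2 and T5 conflict, so at least 2 frequencies are needed.
Using 2 frequencies: T12=1, T14=2, T2=2, T9=1, T8=1, T7=2, T10=2, T11=2, T13=2, T5=1. Each listed conflict is separated.

2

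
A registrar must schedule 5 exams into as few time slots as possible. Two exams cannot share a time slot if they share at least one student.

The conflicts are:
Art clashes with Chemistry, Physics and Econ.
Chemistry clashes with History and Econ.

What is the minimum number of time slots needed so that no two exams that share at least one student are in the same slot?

Art, Chemistry, Econ pairwise conflict, so at least 3 time slots are needed.
3 time slots suffice: time slot 1 → {Chemistry, Physics}; time slot 2 → {Art, History}; time slot 3 → {Econ}. Every pair that conflicts lands in different time slots.

3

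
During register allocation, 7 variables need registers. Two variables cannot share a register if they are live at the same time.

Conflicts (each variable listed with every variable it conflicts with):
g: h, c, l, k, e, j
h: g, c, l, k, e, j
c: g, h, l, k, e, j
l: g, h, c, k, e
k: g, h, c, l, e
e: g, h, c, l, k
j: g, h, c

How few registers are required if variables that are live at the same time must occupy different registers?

g, h, c, l, k, e are mutually in conflict, so at least 6 registers are needed.
6 registers suffice: register 1 → {c}; register 2 → {g}; register 3 → {h}; register 4 → {k, j}; register 5 → {l}; register 6 → {e}. No two conflicting variables share a register.

6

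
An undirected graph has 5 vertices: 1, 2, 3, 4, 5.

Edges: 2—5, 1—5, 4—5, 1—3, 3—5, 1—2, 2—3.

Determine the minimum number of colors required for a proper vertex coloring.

4

1, 2, 3, 5 are mutually adjacent (a clique of size 4), so at least 4 colors are needed.
4 colors suffice: 1=c, 2=b, 3=d, 4=b, 5=a. No two adjacent vertices share a color.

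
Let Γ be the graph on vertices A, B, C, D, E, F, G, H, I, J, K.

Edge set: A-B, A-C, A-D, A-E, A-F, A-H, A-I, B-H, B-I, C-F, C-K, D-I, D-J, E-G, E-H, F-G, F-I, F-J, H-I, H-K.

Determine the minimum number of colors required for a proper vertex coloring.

A, B, H, I are mutually adjacent (a clique of size 4), so at least 4 colors are needed.
4 colors suffice: color red → {A, G, J, K}; color blue → {D, F, H}; color green → {C, E, I}; color yellow → {B}. Every edge joins two different colors.

4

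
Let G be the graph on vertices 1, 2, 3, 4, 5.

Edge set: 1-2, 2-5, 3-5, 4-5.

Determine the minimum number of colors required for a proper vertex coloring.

2

4 and 5 are adjacent, so at least 2 colors are needed.
2 colors suffice: color red → {1, 5}; color blue → {2, 3, 4}. Every edge joins two different colors.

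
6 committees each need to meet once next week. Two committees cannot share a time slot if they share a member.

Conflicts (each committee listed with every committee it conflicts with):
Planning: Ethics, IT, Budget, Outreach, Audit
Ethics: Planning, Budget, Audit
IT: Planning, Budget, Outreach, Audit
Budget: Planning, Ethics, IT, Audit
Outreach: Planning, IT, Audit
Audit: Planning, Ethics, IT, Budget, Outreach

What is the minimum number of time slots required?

Planning, Ethics, Budget, Audit all conflict with each other, so at least 4 time slots are needed.
4 time slots suffice: time slot 1 → {Planning}; time slot 2 → {Audit}; time slot 3 → {Budget, Outreach}; time slot 4 → {Ethics, IT}. Every pair that conflicts lands in different time slots.

4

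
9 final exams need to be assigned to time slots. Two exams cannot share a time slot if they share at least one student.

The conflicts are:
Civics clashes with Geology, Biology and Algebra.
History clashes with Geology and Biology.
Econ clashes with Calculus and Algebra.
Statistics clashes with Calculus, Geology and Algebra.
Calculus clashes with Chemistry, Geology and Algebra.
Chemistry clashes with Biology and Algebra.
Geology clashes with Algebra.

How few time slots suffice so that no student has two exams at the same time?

Statistics, Calculus, Geology, Algebra all conflict with each other, so at least 4 time slots are needed.
4 time slots suffice: Civics=3, History=3, Econ=2, Statistics=4, Calculus=3, Chemistry=2, Geology=2, Biology=1, Algebra=1. Every pair that conflicts lands in different time slots.

4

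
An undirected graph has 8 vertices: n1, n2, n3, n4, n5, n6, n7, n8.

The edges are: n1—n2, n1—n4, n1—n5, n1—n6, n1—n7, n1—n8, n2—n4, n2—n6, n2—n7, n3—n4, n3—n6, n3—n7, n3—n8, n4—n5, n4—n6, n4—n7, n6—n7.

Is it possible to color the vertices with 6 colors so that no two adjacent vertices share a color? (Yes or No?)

The chromatic number is 5. n1, n2, n4, n6, n7 are pairwise adjacent (a clique of size 5), so at least 5 colors are needed.
One proper 5-coloring: n1=1, n2=5, n3=1, n4=2, n5=3, n6=3, n7=4, n8=2.
Since 6 ≥ 5, a proper 6-coloring certainly exists.

Yes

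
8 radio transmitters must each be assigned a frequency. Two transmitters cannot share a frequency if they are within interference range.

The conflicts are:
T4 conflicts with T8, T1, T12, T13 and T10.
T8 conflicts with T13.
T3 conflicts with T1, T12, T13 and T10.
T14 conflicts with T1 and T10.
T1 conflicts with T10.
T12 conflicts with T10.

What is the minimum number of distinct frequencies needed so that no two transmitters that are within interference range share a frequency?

3

T4, T12, T10 pairwise conflict, so at least 3 frequencies are needed.
3 frequencies suffice: frequency 1 → {T4, T3, T14}; frequency 2 → {T13, T10}; frequency 3 → {T8, T1, T12}. No two conflicting transmitters share a frequency.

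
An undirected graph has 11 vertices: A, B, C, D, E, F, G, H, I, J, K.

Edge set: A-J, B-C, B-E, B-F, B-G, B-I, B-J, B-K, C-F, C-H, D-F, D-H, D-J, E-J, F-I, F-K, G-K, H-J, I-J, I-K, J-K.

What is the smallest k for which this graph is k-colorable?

B, F, I, K form a clique, so at least 4 colors are needed.
One proper 4-coloring: A=red, B=red, C=yellow, D=red, E=green, F=blue, G=blue, H=green, I=yellow, J=blue, K=green. Each edge has distinct colors on its endpoints.

4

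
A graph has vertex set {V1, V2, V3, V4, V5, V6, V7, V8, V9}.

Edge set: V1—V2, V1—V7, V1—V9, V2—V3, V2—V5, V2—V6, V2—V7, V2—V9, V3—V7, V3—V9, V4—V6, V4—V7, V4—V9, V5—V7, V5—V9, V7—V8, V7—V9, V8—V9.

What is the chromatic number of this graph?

V1, V2, V7, V9 form a clique, so at least 4 colors are needed.
4 colors suffice: color 1 → {V6, V9}; color 2 → {V7}; color 3 → {V2, V4, V8}; color 4 → {V1, V3, V5}. No two adjacent vertices share a color.

4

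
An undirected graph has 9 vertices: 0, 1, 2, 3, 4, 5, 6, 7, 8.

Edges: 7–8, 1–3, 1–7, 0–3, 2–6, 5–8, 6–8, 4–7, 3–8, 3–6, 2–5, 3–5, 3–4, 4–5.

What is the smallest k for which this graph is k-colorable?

3, 5, 8 are mutually adjacent, so at least 3 colors are needed.
One proper 3-coloring: 0=b, 1=b, 2=a, 3=a, 4=c, 5=b, 6=b, 7=a, 8=c. No two adjacent vertices share a color.

3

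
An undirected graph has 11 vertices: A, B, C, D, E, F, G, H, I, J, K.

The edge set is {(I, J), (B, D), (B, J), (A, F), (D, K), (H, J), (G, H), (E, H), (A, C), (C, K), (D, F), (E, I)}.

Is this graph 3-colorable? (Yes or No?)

Yes

The chromatic number is 3. The cycle A-C-K-D-F-A has odd length 5, so it cannot be 2-colored; at least 3 colors are needed.
One proper 3-coloring: A=green, B=green, C=red, D=red, E=blue, F=blue, G=blue, H=red, I=red, J=blue, K=blue.
That is already a proper 3-coloring.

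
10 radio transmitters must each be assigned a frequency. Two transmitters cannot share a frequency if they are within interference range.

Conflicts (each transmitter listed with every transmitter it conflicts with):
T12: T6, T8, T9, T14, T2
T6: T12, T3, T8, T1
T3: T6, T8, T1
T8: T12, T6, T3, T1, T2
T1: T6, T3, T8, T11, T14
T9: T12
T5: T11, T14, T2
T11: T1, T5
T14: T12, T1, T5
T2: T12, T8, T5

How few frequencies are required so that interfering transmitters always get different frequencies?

T6, T3, T8, T1 are mutually in conflict, so at least 4 frequencies are needed.
A valid assignment using 4 frequencies: T12=1, T6=3, T3=4, T8=2, T1=1, T9=2, T5=1, T11=2, T14=2, T2=3. No two conflicting transmitters share a frequency.

4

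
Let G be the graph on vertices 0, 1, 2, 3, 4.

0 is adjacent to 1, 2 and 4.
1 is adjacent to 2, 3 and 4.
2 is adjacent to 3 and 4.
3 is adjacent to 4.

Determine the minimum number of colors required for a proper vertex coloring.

4

1, 2, 3, 4 are pairwise adjacent (a clique of size 4), so at least 4 colors are needed.
One proper 4-coloring: 0=yellow, 1=green, 2=blue, 3=yellow, 4=red. Each edge has distinct colors on its endpoints.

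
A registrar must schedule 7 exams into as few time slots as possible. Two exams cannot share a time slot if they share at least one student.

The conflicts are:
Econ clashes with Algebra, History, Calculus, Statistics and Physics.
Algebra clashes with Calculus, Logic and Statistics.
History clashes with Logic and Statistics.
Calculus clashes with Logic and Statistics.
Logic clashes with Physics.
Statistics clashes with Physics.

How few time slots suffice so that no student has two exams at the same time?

4

Econ, Algebra, Calculus, Statistics all conflict with each other, so at least 4 time slots are needed.
4 time slots suffice: time slot 1 → {Logic, Statistics}; time slot 2 → {Econ}; time slot 3 → {Algebra, History, Physics}; time slot 4 → {Calculus}. Every pair that conflicts lands in different time slots.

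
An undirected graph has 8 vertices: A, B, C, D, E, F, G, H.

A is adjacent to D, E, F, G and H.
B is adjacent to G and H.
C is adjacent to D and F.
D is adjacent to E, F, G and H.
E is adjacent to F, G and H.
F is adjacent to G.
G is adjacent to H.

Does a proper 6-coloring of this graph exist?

The chromatic number is 5. A, D, E, F, G are mutually adjacent (a clique of size 5), so at least 5 colors are needed.
5 colors suffice: color 1 → {B, D}; color 2 → {C, G}; color 3 → {A}; color 4 → {F, H}; color 5 → {E}.
Since 6 ≥ 5, a proper 6-coloring certainly exists.

Yes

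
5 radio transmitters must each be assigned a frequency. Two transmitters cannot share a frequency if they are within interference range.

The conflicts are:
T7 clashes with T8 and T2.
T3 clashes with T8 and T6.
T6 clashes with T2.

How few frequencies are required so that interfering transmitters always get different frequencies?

The cycle T3-T8-T7-T2-T6-T3 has odd length 5, so it cannot be 2-colored; at least 3 frequencies are needed.
3 frequencies suffice: frequency 1 → {T7, T6}; frequency 2 → {T8, T2}; frequency 3 → {T3}. Each listed conflict is separated.

3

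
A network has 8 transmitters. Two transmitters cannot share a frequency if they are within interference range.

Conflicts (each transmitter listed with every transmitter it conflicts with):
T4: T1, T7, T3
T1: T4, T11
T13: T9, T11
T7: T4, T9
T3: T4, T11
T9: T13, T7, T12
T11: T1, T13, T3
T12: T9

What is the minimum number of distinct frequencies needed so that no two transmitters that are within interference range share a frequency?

T4 and T3 conflict, so at least 2 frequencies are needed.
2 frequencies suffice: frequency 1 → {T4, T9, T11}; frequency 2 → {T1, T13, T7, T3, T12}. No two conflicting transmitters share a frequency.

2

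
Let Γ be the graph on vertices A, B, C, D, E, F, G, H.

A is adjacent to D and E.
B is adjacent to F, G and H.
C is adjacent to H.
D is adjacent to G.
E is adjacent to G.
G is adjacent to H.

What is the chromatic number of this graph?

B, G, H are pairwise adjacent, so at least 3 colors are needed.
One proper 3-coloring: A=1, B=3, C=1, D=2, E=2, F=1, G=1, H=2. No two adjacent vertices share a color.

3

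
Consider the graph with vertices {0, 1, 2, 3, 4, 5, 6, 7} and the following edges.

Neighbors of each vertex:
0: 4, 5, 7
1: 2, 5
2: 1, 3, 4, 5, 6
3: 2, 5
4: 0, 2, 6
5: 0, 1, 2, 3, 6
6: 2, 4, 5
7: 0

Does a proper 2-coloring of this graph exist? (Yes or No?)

No

2, 5, 6 are pairwise adjacent, so at least 3 colors are needed.
So 2 colors are not enough.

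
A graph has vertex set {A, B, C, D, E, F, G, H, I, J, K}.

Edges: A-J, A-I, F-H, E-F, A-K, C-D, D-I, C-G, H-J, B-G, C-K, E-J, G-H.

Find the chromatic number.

The cycle I-D-C-K-A-I has odd length 5, so it cannot be 2-colored; at least 3 colors are needed.
One proper 3-coloring: A=red, B=blue, C=blue, D=red, E=blue, F=red, G=red, H=blue, I=blue, J=green, K=green. No two adjacent vertices share a color.

3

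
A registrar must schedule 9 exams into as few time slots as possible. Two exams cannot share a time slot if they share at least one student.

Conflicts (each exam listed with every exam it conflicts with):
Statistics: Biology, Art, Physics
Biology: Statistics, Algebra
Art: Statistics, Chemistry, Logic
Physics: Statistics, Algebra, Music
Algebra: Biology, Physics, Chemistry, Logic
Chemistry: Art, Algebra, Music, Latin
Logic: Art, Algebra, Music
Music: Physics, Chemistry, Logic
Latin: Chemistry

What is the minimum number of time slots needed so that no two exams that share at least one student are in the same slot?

The cycle Physics-Algebra-Chemistry-Art-Statistics-Physics has odd length 5, so it cannot be 2-colored; at least 3 time slots are needed.
3 time slots suffice: Statistics=3, Biology=1, Art=2, Physics=1, Algebra=2, Chemistry=1, Logic=1, Music=2, Latin=2. Every pair that conflicts lands in different time slots.

3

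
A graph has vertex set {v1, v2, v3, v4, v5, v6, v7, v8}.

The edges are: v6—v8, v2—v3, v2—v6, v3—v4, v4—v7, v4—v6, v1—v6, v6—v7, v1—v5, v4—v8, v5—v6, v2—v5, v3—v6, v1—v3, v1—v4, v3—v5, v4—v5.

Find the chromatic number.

v1, v3, v4, v5, v6 are mutually adjacent (a clique of size 5), so at least 5 colors are needed.
5 colors suffice: v1=5, v2=2, v3=3, v4=2, v5=4, v6=1, v7=3, v8=3. Each edge has distinct colors on its endpoints.

5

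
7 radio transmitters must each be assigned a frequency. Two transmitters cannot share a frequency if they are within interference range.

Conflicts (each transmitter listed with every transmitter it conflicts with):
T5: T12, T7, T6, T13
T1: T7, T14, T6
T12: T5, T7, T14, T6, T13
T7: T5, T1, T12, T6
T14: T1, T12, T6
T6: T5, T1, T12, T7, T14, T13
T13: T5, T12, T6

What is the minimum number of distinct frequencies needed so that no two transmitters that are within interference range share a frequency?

4

T5, T12, T6, T13 are mutually in conflict, so at least 4 frequencies are needed.
4 frequencies suffice: frequency 1 → {T6}; frequency 2 → {T1, T12}; frequency 3 → {T5, T14}; frequency 4 → {T7, T13}. No two conflicting transmitters share a frequency.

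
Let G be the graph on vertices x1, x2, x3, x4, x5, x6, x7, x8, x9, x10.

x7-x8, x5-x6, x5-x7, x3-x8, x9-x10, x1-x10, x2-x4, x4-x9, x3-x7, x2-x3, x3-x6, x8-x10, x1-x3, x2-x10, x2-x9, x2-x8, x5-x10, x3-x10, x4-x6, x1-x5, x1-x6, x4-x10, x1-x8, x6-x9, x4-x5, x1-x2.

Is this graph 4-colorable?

No

x1, x2, x3, x8, x10 are pairwise adjacent (a clique of size 5), so at least 5 colors are needed.
So 4 colors are not enough.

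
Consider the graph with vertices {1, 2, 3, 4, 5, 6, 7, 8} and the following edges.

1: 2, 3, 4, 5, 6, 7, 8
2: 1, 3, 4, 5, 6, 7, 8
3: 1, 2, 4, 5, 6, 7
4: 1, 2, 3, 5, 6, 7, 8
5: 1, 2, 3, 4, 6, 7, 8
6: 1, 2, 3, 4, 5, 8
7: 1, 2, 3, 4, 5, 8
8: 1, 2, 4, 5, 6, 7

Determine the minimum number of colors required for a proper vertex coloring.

6

1, 2, 4, 5, 6, 8 are mutually adjacent (a clique of size 6), so at least 6 colors are needed.
6 colors suffice: color a → {1}; color b → {4}; color c → {5}; color d → {2}; color e → {3, 8}; color f → {6, 7}. Every edge joins two different colors.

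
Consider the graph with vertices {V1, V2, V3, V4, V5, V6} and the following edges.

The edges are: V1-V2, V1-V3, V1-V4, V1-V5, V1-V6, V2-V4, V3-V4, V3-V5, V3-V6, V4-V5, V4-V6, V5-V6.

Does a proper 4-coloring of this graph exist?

V1, V3, V4, V5, V6 are mutually adjacent (a clique of size 5), so at least 5 colors are needed.
So 4 colors are not enough.

No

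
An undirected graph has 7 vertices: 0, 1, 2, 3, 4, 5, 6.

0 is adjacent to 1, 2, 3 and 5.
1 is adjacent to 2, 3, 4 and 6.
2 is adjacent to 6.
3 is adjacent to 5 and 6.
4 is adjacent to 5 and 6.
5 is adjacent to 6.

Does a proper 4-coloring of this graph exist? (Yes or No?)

Yes

The chromatic number is 3. 3, 5, 6 form a triangle, so at least 3 colors are needed.
3 colors suffice: color a → {0, 6}; color b → {1, 5}; color c → {2, 3, 4}.
Since 4 ≥ 3, a proper 4-coloring certainly exists.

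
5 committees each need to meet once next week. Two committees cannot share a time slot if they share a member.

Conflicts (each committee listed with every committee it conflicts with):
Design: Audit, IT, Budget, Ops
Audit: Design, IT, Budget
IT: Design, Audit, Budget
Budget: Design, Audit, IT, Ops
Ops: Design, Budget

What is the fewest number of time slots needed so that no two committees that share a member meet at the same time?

4

Design, Audit, IT, Budget pairwise conflict, so at least 4 time slots are needed.
4 time slots suffice: Design=2, Audit=3, IT=4, Budget=1, Ops=3. Each listed conflict is separated.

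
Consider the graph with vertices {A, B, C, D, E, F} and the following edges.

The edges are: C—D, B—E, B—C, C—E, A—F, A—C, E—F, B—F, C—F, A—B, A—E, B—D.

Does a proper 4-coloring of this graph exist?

A, B, C, E, F are mutually adjacent (a clique of size 5), so at least 5 colors are needed.
So 4 colors are not enough.

No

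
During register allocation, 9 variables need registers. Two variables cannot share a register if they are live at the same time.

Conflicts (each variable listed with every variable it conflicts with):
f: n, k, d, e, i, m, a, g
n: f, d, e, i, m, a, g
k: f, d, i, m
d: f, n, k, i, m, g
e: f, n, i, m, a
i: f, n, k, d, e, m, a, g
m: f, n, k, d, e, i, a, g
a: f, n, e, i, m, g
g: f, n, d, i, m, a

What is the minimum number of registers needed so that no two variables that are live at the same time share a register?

6

f, n, i, m, a, g are mutually in conflict, so at least 6 registers are needed.
6 registers suffice: f=1, n=4, k=4, d=5, e=6, i=2, m=3, a=5, g=6. Every pair that conflicts lands in different registers.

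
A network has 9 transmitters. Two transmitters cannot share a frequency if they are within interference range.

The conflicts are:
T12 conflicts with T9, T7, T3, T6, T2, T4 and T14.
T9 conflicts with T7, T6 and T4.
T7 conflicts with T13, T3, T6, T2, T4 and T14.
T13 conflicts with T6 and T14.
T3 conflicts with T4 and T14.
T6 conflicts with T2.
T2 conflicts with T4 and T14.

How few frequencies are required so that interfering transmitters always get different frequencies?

T12, T9, T7, T4 are mutually in conflict, so at least 4 frequencies are needed.
4 frequencies suffice: frequency 1 → {T7}; frequency 2 → {T12, T13}; frequency 3 → {T6, T4, T14}; frequency 4 → {T9, T3, T2}. Each listed conflict is separated.

4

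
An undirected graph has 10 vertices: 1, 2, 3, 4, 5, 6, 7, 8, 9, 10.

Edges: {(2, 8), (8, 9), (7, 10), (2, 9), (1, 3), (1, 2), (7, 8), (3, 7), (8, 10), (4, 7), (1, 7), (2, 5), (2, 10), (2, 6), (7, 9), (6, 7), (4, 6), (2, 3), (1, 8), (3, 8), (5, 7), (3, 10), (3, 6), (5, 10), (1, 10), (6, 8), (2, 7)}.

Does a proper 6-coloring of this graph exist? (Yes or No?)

The chromatic number is 6. 1, 2, 3, 7, 8, 10 are mutually adjacent (a clique of size 6), so at least 6 colors are needed.
6 colors suffice: color red → {7}; color blue → {2, 4}; color green → {5, 8}; color yellow → {6, 9, 10}; color purple → {3}; color orange → {1}.
That is already a proper 6-coloring.

Yes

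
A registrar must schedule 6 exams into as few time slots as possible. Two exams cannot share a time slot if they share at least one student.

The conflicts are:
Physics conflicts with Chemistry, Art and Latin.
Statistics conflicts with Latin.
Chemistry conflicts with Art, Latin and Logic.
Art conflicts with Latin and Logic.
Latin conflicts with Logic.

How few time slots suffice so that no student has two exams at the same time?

4

Chemistry, Art, Latin, Logic pairwise conflict, so at least 4 time slots are needed.
4 time slots suffice: time slot 1 → {Latin}; time slot 2 → {Statistics, Art}; time slot 3 → {Chemistry}; time slot 4 → {Physics, Logic}. Each listed conflict is separated.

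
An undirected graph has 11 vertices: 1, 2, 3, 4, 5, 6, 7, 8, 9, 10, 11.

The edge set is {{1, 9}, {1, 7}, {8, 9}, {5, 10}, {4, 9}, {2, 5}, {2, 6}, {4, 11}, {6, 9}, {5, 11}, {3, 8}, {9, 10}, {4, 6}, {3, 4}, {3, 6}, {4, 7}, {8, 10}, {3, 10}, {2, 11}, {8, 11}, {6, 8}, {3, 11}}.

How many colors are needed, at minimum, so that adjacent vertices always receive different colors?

3

2, 5, 11 are pairwise adjacent, so at least 3 colors are needed.
A valid assignment using 3 colors: 1=red, 2=green, 3=blue, 4=green, 5=blue, 6=red, 7=blue, 8=green, 9=blue, 10=red, 11=red. Every edge joins two different colors.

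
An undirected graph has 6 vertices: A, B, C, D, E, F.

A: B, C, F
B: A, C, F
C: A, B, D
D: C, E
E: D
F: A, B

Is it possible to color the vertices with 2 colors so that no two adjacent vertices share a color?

A, B, F form a triangle, so at least 3 colors are needed.
So 2 colors are not enough.

No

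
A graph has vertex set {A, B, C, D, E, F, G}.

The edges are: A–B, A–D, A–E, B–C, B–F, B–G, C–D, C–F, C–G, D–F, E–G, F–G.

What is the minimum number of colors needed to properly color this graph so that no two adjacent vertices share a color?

4

B, C, F, G are mutually adjacent (a clique of size 4), so at least 4 colors are needed.
4 colors suffice: color 1 → {A, G}; color 2 → {C, E}; color 3 → {F}; color 4 → {B, D}. No two adjacent vertices share a color.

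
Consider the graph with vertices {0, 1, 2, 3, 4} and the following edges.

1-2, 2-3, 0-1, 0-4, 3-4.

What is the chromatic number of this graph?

The cycle 1-2-3-4-0-1 has odd length 5, so it cannot be 2-colored; at least 3 colors are needed.
3 colors suffice: color a → {1, 3}; color b → {2, 4}; color c → {0}. Each edge has distinct colors on its endpoints.

3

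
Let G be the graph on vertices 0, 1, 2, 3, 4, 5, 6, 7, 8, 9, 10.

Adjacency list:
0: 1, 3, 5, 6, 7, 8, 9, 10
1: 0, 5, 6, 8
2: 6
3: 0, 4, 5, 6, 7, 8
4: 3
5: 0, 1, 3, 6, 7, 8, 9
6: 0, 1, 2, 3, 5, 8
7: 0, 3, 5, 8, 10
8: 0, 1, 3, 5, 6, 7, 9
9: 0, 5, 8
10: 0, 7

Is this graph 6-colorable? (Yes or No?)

The chromatic number is 5. 0, 1, 5, 6, 8 are pairwise adjacent (a clique of size 5), so at least 5 colors are needed.
5 colors suffice: color red → {0, 2, 4}; color blue → {8, 10}; color green → {5}; color yellow → {1, 3, 9}; color purple → {6, 7}.
Since 6 ≥ 5, a proper 6-coloring certainly exists.

Yes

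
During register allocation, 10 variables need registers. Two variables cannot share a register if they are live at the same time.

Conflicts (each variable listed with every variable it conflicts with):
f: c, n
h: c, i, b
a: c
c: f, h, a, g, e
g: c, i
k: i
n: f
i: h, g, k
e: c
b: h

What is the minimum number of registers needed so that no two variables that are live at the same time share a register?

2

f and n conflict, so at least 2 registers are needed.
2 registers suffice: register 1 → {c, n, i, b}; register 2 → {f, h, a, g, k, e}. No two conflicting variables share a register.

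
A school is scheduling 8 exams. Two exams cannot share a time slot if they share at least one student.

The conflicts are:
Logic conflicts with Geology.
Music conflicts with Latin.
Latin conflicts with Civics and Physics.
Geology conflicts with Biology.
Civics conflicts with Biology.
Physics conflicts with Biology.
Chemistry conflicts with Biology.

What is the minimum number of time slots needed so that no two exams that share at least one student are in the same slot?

2

Physics and Biology conflict, so at least 2 time slots are needed.
2 time slots suffice: time slot 1 → {Logic, Latin, Biology}; time slot 2 → {Music, Geology, Civics, Physics, Chemistry}. Every pair that conflicts lands in different time slots.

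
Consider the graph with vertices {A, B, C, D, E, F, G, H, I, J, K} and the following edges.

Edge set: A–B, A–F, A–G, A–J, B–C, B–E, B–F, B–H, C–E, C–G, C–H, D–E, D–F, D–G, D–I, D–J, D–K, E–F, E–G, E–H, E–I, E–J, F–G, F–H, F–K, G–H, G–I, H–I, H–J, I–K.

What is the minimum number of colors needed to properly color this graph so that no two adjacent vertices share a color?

4

B, E, F, H are mutually adjacent (a clique of size 4), so at least 4 colors are needed.
One proper 4-coloring: A=1, B=3, C=2, D=4, E=1, F=2, G=3, H=4, I=2, J=2, K=1. Each edge has distinct colors on its endpoints.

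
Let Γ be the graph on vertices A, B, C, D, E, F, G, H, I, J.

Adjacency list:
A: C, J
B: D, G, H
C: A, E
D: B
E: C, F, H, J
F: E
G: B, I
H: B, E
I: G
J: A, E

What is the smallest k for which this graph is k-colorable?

B and H are adjacent, so at least 2 colors are needed.
One proper 2-coloring: A=1, B=1, C=2, D=2, E=1, F=2, G=2, H=2, I=1, J=2. Every edge joins two different colors.

2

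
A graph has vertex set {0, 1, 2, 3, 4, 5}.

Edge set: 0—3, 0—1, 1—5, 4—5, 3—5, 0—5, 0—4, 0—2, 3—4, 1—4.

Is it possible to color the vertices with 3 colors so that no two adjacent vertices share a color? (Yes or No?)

No

0, 3, 4, 5 form a clique, so at least 4 colors are needed.
So 3 colors are not enough.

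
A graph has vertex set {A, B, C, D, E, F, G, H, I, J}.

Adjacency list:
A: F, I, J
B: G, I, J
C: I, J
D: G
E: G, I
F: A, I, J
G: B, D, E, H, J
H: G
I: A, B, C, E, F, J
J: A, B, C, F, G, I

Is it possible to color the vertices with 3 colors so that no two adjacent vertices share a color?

A, F, I, J are mutually adjacent (a clique of size 4), so at least 4 colors are needed.
So 3 colors are not enough.

No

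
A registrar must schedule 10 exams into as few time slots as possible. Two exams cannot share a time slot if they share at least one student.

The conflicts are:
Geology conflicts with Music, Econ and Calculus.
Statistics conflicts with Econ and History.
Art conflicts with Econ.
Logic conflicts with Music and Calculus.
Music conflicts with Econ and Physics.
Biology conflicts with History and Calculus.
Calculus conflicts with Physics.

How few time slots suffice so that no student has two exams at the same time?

Geology, Music, Econ pairwise conflict, so at least 3 time slots are needed.
3 time slots suffice: Geology=3, Statistics=1, Art=1, Logic=2, Music=1, Biology=2, Econ=2, History=3, Calculus=1, Physics=2. Each listed conflict is separated.

3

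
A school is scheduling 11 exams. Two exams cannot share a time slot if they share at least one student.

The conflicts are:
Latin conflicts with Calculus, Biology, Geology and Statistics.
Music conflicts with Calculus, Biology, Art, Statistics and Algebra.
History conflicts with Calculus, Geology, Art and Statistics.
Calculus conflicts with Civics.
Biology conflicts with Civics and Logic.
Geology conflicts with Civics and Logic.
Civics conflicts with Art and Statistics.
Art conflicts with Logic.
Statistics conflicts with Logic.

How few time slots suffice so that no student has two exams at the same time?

History and Art conflict, so at least 2 time slots are needed.
Using 2 time slots: Latin=1, Music=1, History=1, Calculus=2, Biology=2, Geology=2, Civics=1, Art=2, Statistics=2, Algebra=2, Logic=1. Each listed conflict is separated.

2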